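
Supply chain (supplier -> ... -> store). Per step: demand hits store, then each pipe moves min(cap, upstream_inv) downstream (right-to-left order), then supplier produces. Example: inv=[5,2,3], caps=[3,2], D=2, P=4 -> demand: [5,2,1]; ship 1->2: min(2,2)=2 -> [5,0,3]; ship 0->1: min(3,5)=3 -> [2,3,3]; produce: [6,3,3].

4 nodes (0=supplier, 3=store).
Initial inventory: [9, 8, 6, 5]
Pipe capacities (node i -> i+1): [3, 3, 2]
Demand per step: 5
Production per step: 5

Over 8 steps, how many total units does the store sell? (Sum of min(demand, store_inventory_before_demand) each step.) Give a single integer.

Answer: 19

Derivation:
Step 1: sold=5 (running total=5) -> [11 8 7 2]
Step 2: sold=2 (running total=7) -> [13 8 8 2]
Step 3: sold=2 (running total=9) -> [15 8 9 2]
Step 4: sold=2 (running total=11) -> [17 8 10 2]
Step 5: sold=2 (running total=13) -> [19 8 11 2]
Step 6: sold=2 (running total=15) -> [21 8 12 2]
Step 7: sold=2 (running total=17) -> [23 8 13 2]
Step 8: sold=2 (running total=19) -> [25 8 14 2]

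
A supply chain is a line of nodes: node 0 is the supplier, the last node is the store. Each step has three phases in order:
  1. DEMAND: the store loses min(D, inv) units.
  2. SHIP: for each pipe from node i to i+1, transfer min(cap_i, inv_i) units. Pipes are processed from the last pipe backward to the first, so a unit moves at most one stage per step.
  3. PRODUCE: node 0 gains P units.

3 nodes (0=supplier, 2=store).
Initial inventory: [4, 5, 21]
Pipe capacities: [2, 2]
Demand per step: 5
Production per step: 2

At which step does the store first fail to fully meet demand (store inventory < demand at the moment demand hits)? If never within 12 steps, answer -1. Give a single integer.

Step 1: demand=5,sold=5 ship[1->2]=2 ship[0->1]=2 prod=2 -> [4 5 18]
Step 2: demand=5,sold=5 ship[1->2]=2 ship[0->1]=2 prod=2 -> [4 5 15]
Step 3: demand=5,sold=5 ship[1->2]=2 ship[0->1]=2 prod=2 -> [4 5 12]
Step 4: demand=5,sold=5 ship[1->2]=2 ship[0->1]=2 prod=2 -> [4 5 9]
Step 5: demand=5,sold=5 ship[1->2]=2 ship[0->1]=2 prod=2 -> [4 5 6]
Step 6: demand=5,sold=5 ship[1->2]=2 ship[0->1]=2 prod=2 -> [4 5 3]
Step 7: demand=5,sold=3 ship[1->2]=2 ship[0->1]=2 prod=2 -> [4 5 2]
Step 8: demand=5,sold=2 ship[1->2]=2 ship[0->1]=2 prod=2 -> [4 5 2]
Step 9: demand=5,sold=2 ship[1->2]=2 ship[0->1]=2 prod=2 -> [4 5 2]
Step 10: demand=5,sold=2 ship[1->2]=2 ship[0->1]=2 prod=2 -> [4 5 2]
Step 11: demand=5,sold=2 ship[1->2]=2 ship[0->1]=2 prod=2 -> [4 5 2]
Step 12: demand=5,sold=2 ship[1->2]=2 ship[0->1]=2 prod=2 -> [4 5 2]
First stockout at step 7

7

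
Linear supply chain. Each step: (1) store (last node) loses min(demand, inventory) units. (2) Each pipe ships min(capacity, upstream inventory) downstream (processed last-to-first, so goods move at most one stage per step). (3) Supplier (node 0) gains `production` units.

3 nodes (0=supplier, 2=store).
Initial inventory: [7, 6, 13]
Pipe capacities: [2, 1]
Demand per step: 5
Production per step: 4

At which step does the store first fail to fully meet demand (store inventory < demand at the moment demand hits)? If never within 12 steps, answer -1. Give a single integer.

Step 1: demand=5,sold=5 ship[1->2]=1 ship[0->1]=2 prod=4 -> [9 7 9]
Step 2: demand=5,sold=5 ship[1->2]=1 ship[0->1]=2 prod=4 -> [11 8 5]
Step 3: demand=5,sold=5 ship[1->2]=1 ship[0->1]=2 prod=4 -> [13 9 1]
Step 4: demand=5,sold=1 ship[1->2]=1 ship[0->1]=2 prod=4 -> [15 10 1]
Step 5: demand=5,sold=1 ship[1->2]=1 ship[0->1]=2 prod=4 -> [17 11 1]
Step 6: demand=5,sold=1 ship[1->2]=1 ship[0->1]=2 prod=4 -> [19 12 1]
Step 7: demand=5,sold=1 ship[1->2]=1 ship[0->1]=2 prod=4 -> [21 13 1]
Step 8: demand=5,sold=1 ship[1->2]=1 ship[0->1]=2 prod=4 -> [23 14 1]
Step 9: demand=5,sold=1 ship[1->2]=1 ship[0->1]=2 prod=4 -> [25 15 1]
Step 10: demand=5,sold=1 ship[1->2]=1 ship[0->1]=2 prod=4 -> [27 16 1]
Step 11: demand=5,sold=1 ship[1->2]=1 ship[0->1]=2 prod=4 -> [29 17 1]
Step 12: demand=5,sold=1 ship[1->2]=1 ship[0->1]=2 prod=4 -> [31 18 1]
First stockout at step 4

4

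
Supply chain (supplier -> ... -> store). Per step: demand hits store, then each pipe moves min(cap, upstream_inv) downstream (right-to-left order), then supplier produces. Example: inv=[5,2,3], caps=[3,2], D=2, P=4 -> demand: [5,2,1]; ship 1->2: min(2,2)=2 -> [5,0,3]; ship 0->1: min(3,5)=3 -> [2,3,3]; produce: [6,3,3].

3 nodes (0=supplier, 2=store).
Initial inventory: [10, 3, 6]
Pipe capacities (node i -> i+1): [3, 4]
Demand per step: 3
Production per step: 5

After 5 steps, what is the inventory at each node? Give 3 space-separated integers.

Step 1: demand=3,sold=3 ship[1->2]=3 ship[0->1]=3 prod=5 -> inv=[12 3 6]
Step 2: demand=3,sold=3 ship[1->2]=3 ship[0->1]=3 prod=5 -> inv=[14 3 6]
Step 3: demand=3,sold=3 ship[1->2]=3 ship[0->1]=3 prod=5 -> inv=[16 3 6]
Step 4: demand=3,sold=3 ship[1->2]=3 ship[0->1]=3 prod=5 -> inv=[18 3 6]
Step 5: demand=3,sold=3 ship[1->2]=3 ship[0->1]=3 prod=5 -> inv=[20 3 6]

20 3 6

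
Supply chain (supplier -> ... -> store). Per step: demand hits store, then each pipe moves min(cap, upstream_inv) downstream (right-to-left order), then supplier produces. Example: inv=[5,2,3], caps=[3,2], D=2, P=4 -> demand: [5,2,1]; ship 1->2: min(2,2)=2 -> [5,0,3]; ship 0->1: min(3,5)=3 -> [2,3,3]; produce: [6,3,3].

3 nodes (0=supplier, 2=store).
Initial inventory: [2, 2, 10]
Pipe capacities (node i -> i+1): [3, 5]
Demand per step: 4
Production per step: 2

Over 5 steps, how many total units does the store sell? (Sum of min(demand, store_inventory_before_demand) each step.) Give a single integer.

Answer: 18

Derivation:
Step 1: sold=4 (running total=4) -> [2 2 8]
Step 2: sold=4 (running total=8) -> [2 2 6]
Step 3: sold=4 (running total=12) -> [2 2 4]
Step 4: sold=4 (running total=16) -> [2 2 2]
Step 5: sold=2 (running total=18) -> [2 2 2]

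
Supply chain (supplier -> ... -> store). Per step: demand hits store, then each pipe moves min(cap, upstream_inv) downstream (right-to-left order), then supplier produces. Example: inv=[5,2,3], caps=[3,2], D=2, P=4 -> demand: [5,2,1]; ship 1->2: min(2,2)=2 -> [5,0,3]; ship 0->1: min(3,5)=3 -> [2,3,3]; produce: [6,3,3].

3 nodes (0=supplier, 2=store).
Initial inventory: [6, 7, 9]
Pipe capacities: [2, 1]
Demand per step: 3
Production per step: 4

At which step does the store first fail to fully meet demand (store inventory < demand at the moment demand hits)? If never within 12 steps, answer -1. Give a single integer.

Step 1: demand=3,sold=3 ship[1->2]=1 ship[0->1]=2 prod=4 -> [8 8 7]
Step 2: demand=3,sold=3 ship[1->2]=1 ship[0->1]=2 prod=4 -> [10 9 5]
Step 3: demand=3,sold=3 ship[1->2]=1 ship[0->1]=2 prod=4 -> [12 10 3]
Step 4: demand=3,sold=3 ship[1->2]=1 ship[0->1]=2 prod=4 -> [14 11 1]
Step 5: demand=3,sold=1 ship[1->2]=1 ship[0->1]=2 prod=4 -> [16 12 1]
Step 6: demand=3,sold=1 ship[1->2]=1 ship[0->1]=2 prod=4 -> [18 13 1]
Step 7: demand=3,sold=1 ship[1->2]=1 ship[0->1]=2 prod=4 -> [20 14 1]
Step 8: demand=3,sold=1 ship[1->2]=1 ship[0->1]=2 prod=4 -> [22 15 1]
Step 9: demand=3,sold=1 ship[1->2]=1 ship[0->1]=2 prod=4 -> [24 16 1]
Step 10: demand=3,sold=1 ship[1->2]=1 ship[0->1]=2 prod=4 -> [26 17 1]
Step 11: demand=3,sold=1 ship[1->2]=1 ship[0->1]=2 prod=4 -> [28 18 1]
Step 12: demand=3,sold=1 ship[1->2]=1 ship[0->1]=2 prod=4 -> [30 19 1]
First stockout at step 5

5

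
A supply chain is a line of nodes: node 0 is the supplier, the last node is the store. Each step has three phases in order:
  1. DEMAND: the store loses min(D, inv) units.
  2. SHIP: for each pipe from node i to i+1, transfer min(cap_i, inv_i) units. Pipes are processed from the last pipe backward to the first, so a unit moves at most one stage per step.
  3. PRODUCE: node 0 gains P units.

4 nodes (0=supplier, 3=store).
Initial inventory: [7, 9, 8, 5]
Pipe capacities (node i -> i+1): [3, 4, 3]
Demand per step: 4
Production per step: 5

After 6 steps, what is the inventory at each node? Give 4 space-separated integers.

Step 1: demand=4,sold=4 ship[2->3]=3 ship[1->2]=4 ship[0->1]=3 prod=5 -> inv=[9 8 9 4]
Step 2: demand=4,sold=4 ship[2->3]=3 ship[1->2]=4 ship[0->1]=3 prod=5 -> inv=[11 7 10 3]
Step 3: demand=4,sold=3 ship[2->3]=3 ship[1->2]=4 ship[0->1]=3 prod=5 -> inv=[13 6 11 3]
Step 4: demand=4,sold=3 ship[2->3]=3 ship[1->2]=4 ship[0->1]=3 prod=5 -> inv=[15 5 12 3]
Step 5: demand=4,sold=3 ship[2->3]=3 ship[1->2]=4 ship[0->1]=3 prod=5 -> inv=[17 4 13 3]
Step 6: demand=4,sold=3 ship[2->3]=3 ship[1->2]=4 ship[0->1]=3 prod=5 -> inv=[19 3 14 3]

19 3 14 3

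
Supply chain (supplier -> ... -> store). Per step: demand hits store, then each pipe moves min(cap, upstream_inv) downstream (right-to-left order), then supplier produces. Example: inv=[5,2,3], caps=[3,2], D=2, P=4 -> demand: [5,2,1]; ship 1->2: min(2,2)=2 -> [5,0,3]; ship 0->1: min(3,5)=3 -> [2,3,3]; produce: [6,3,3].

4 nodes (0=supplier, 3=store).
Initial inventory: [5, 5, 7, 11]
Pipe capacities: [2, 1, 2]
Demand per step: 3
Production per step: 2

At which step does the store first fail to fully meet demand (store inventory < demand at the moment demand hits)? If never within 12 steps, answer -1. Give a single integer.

Step 1: demand=3,sold=3 ship[2->3]=2 ship[1->2]=1 ship[0->1]=2 prod=2 -> [5 6 6 10]
Step 2: demand=3,sold=3 ship[2->3]=2 ship[1->2]=1 ship[0->1]=2 prod=2 -> [5 7 5 9]
Step 3: demand=3,sold=3 ship[2->3]=2 ship[1->2]=1 ship[0->1]=2 prod=2 -> [5 8 4 8]
Step 4: demand=3,sold=3 ship[2->3]=2 ship[1->2]=1 ship[0->1]=2 prod=2 -> [5 9 3 7]
Step 5: demand=3,sold=3 ship[2->3]=2 ship[1->2]=1 ship[0->1]=2 prod=2 -> [5 10 2 6]
Step 6: demand=3,sold=3 ship[2->3]=2 ship[1->2]=1 ship[0->1]=2 prod=2 -> [5 11 1 5]
Step 7: demand=3,sold=3 ship[2->3]=1 ship[1->2]=1 ship[0->1]=2 prod=2 -> [5 12 1 3]
Step 8: demand=3,sold=3 ship[2->3]=1 ship[1->2]=1 ship[0->1]=2 prod=2 -> [5 13 1 1]
Step 9: demand=3,sold=1 ship[2->3]=1 ship[1->2]=1 ship[0->1]=2 prod=2 -> [5 14 1 1]
Step 10: demand=3,sold=1 ship[2->3]=1 ship[1->2]=1 ship[0->1]=2 prod=2 -> [5 15 1 1]
Step 11: demand=3,sold=1 ship[2->3]=1 ship[1->2]=1 ship[0->1]=2 prod=2 -> [5 16 1 1]
Step 12: demand=3,sold=1 ship[2->3]=1 ship[1->2]=1 ship[0->1]=2 prod=2 -> [5 17 1 1]
First stockout at step 9

9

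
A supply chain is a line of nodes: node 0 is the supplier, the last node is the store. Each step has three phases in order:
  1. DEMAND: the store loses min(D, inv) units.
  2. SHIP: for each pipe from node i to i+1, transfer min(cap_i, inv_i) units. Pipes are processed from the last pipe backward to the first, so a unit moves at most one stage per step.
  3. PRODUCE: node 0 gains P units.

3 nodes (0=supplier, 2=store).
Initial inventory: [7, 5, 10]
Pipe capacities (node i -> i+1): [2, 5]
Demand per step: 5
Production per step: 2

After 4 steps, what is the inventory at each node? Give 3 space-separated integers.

Step 1: demand=5,sold=5 ship[1->2]=5 ship[0->1]=2 prod=2 -> inv=[7 2 10]
Step 2: demand=5,sold=5 ship[1->2]=2 ship[0->1]=2 prod=2 -> inv=[7 2 7]
Step 3: demand=5,sold=5 ship[1->2]=2 ship[0->1]=2 prod=2 -> inv=[7 2 4]
Step 4: demand=5,sold=4 ship[1->2]=2 ship[0->1]=2 prod=2 -> inv=[7 2 2]

7 2 2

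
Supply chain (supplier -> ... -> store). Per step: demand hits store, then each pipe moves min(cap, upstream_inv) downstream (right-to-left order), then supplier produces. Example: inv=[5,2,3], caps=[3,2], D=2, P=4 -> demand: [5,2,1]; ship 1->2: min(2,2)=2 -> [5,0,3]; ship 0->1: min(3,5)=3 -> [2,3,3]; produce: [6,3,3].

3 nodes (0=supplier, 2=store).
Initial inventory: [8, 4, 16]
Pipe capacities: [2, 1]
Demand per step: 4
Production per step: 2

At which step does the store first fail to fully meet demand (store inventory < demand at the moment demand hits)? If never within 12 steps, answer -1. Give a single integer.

Step 1: demand=4,sold=4 ship[1->2]=1 ship[0->1]=2 prod=2 -> [8 5 13]
Step 2: demand=4,sold=4 ship[1->2]=1 ship[0->1]=2 prod=2 -> [8 6 10]
Step 3: demand=4,sold=4 ship[1->2]=1 ship[0->1]=2 prod=2 -> [8 7 7]
Step 4: demand=4,sold=4 ship[1->2]=1 ship[0->1]=2 prod=2 -> [8 8 4]
Step 5: demand=4,sold=4 ship[1->2]=1 ship[0->1]=2 prod=2 -> [8 9 1]
Step 6: demand=4,sold=1 ship[1->2]=1 ship[0->1]=2 prod=2 -> [8 10 1]
Step 7: demand=4,sold=1 ship[1->2]=1 ship[0->1]=2 prod=2 -> [8 11 1]
Step 8: demand=4,sold=1 ship[1->2]=1 ship[0->1]=2 prod=2 -> [8 12 1]
Step 9: demand=4,sold=1 ship[1->2]=1 ship[0->1]=2 prod=2 -> [8 13 1]
Step 10: demand=4,sold=1 ship[1->2]=1 ship[0->1]=2 prod=2 -> [8 14 1]
Step 11: demand=4,sold=1 ship[1->2]=1 ship[0->1]=2 prod=2 -> [8 15 1]
Step 12: demand=4,sold=1 ship[1->2]=1 ship[0->1]=2 prod=2 -> [8 16 1]
First stockout at step 6

6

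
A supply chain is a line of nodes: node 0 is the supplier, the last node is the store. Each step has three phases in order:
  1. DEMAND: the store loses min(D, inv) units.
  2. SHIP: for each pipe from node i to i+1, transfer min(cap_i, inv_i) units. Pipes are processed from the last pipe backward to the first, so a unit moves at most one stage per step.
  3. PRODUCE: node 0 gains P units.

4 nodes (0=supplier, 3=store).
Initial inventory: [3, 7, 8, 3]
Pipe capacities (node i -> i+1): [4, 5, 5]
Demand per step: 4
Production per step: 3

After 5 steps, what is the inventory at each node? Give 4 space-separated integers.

Step 1: demand=4,sold=3 ship[2->3]=5 ship[1->2]=5 ship[0->1]=3 prod=3 -> inv=[3 5 8 5]
Step 2: demand=4,sold=4 ship[2->3]=5 ship[1->2]=5 ship[0->1]=3 prod=3 -> inv=[3 3 8 6]
Step 3: demand=4,sold=4 ship[2->3]=5 ship[1->2]=3 ship[0->1]=3 prod=3 -> inv=[3 3 6 7]
Step 4: demand=4,sold=4 ship[2->3]=5 ship[1->2]=3 ship[0->1]=3 prod=3 -> inv=[3 3 4 8]
Step 5: demand=4,sold=4 ship[2->3]=4 ship[1->2]=3 ship[0->1]=3 prod=3 -> inv=[3 3 3 8]

3 3 3 8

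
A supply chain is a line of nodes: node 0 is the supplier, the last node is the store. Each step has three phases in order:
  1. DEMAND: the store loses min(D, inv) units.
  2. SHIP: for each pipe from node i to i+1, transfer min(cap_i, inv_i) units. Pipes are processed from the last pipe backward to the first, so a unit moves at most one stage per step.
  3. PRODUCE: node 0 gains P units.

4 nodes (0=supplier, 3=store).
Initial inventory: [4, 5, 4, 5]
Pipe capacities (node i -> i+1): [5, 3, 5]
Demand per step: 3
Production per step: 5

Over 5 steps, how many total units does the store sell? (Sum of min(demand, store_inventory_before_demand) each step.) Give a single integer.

Answer: 15

Derivation:
Step 1: sold=3 (running total=3) -> [5 6 3 6]
Step 2: sold=3 (running total=6) -> [5 8 3 6]
Step 3: sold=3 (running total=9) -> [5 10 3 6]
Step 4: sold=3 (running total=12) -> [5 12 3 6]
Step 5: sold=3 (running total=15) -> [5 14 3 6]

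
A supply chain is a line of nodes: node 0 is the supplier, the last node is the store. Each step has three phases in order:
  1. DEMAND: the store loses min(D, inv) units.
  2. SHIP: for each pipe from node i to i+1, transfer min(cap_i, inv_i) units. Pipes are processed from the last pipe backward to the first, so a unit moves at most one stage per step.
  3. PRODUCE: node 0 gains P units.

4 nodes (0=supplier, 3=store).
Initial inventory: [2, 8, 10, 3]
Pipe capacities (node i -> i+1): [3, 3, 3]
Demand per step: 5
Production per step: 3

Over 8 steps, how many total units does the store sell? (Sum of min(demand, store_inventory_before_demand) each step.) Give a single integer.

Answer: 24

Derivation:
Step 1: sold=3 (running total=3) -> [3 7 10 3]
Step 2: sold=3 (running total=6) -> [3 7 10 3]
Step 3: sold=3 (running total=9) -> [3 7 10 3]
Step 4: sold=3 (running total=12) -> [3 7 10 3]
Step 5: sold=3 (running total=15) -> [3 7 10 3]
Step 6: sold=3 (running total=18) -> [3 7 10 3]
Step 7: sold=3 (running total=21) -> [3 7 10 3]
Step 8: sold=3 (running total=24) -> [3 7 10 3]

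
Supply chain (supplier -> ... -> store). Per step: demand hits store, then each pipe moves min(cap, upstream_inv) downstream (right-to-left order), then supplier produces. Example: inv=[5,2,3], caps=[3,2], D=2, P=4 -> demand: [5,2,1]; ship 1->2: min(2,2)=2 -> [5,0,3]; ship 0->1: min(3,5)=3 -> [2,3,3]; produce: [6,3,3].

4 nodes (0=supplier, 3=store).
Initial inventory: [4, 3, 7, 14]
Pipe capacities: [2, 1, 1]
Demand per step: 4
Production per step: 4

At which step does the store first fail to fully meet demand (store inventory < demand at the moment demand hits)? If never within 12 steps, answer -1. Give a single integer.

Step 1: demand=4,sold=4 ship[2->3]=1 ship[1->2]=1 ship[0->1]=2 prod=4 -> [6 4 7 11]
Step 2: demand=4,sold=4 ship[2->3]=1 ship[1->2]=1 ship[0->1]=2 prod=4 -> [8 5 7 8]
Step 3: demand=4,sold=4 ship[2->3]=1 ship[1->2]=1 ship[0->1]=2 prod=4 -> [10 6 7 5]
Step 4: demand=4,sold=4 ship[2->3]=1 ship[1->2]=1 ship[0->1]=2 prod=4 -> [12 7 7 2]
Step 5: demand=4,sold=2 ship[2->3]=1 ship[1->2]=1 ship[0->1]=2 prod=4 -> [14 8 7 1]
Step 6: demand=4,sold=1 ship[2->3]=1 ship[1->2]=1 ship[0->1]=2 prod=4 -> [16 9 7 1]
Step 7: demand=4,sold=1 ship[2->3]=1 ship[1->2]=1 ship[0->1]=2 prod=4 -> [18 10 7 1]
Step 8: demand=4,sold=1 ship[2->3]=1 ship[1->2]=1 ship[0->1]=2 prod=4 -> [20 11 7 1]
Step 9: demand=4,sold=1 ship[2->3]=1 ship[1->2]=1 ship[0->1]=2 prod=4 -> [22 12 7 1]
Step 10: demand=4,sold=1 ship[2->3]=1 ship[1->2]=1 ship[0->1]=2 prod=4 -> [24 13 7 1]
Step 11: demand=4,sold=1 ship[2->3]=1 ship[1->2]=1 ship[0->1]=2 prod=4 -> [26 14 7 1]
Step 12: demand=4,sold=1 ship[2->3]=1 ship[1->2]=1 ship[0->1]=2 prod=4 -> [28 15 7 1]
First stockout at step 5

5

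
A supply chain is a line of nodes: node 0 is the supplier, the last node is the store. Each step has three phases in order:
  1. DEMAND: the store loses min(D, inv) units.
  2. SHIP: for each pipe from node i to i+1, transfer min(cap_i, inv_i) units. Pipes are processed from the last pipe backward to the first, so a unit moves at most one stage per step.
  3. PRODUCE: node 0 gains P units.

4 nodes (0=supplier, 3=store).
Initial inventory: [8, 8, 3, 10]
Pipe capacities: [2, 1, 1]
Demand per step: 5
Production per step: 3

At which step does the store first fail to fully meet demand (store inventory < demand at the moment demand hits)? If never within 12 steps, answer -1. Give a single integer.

Step 1: demand=5,sold=5 ship[2->3]=1 ship[1->2]=1 ship[0->1]=2 prod=3 -> [9 9 3 6]
Step 2: demand=5,sold=5 ship[2->3]=1 ship[1->2]=1 ship[0->1]=2 prod=3 -> [10 10 3 2]
Step 3: demand=5,sold=2 ship[2->3]=1 ship[1->2]=1 ship[0->1]=2 prod=3 -> [11 11 3 1]
Step 4: demand=5,sold=1 ship[2->3]=1 ship[1->2]=1 ship[0->1]=2 prod=3 -> [12 12 3 1]
Step 5: demand=5,sold=1 ship[2->3]=1 ship[1->2]=1 ship[0->1]=2 prod=3 -> [13 13 3 1]
Step 6: demand=5,sold=1 ship[2->3]=1 ship[1->2]=1 ship[0->1]=2 prod=3 -> [14 14 3 1]
Step 7: demand=5,sold=1 ship[2->3]=1 ship[1->2]=1 ship[0->1]=2 prod=3 -> [15 15 3 1]
Step 8: demand=5,sold=1 ship[2->3]=1 ship[1->2]=1 ship[0->1]=2 prod=3 -> [16 16 3 1]
Step 9: demand=5,sold=1 ship[2->3]=1 ship[1->2]=1 ship[0->1]=2 prod=3 -> [17 17 3 1]
Step 10: demand=5,sold=1 ship[2->3]=1 ship[1->2]=1 ship[0->1]=2 prod=3 -> [18 18 3 1]
Step 11: demand=5,sold=1 ship[2->3]=1 ship[1->2]=1 ship[0->1]=2 prod=3 -> [19 19 3 1]
Step 12: demand=5,sold=1 ship[2->3]=1 ship[1->2]=1 ship[0->1]=2 prod=3 -> [20 20 3 1]
First stockout at step 3

3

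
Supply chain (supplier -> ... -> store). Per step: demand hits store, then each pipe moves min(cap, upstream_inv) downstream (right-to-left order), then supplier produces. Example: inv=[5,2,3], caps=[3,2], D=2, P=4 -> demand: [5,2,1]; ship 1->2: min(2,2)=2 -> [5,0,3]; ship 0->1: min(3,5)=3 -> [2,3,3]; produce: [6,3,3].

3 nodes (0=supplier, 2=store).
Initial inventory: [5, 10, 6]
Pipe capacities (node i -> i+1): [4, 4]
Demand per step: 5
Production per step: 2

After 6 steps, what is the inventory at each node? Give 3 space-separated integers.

Step 1: demand=5,sold=5 ship[1->2]=4 ship[0->1]=4 prod=2 -> inv=[3 10 5]
Step 2: demand=5,sold=5 ship[1->2]=4 ship[0->1]=3 prod=2 -> inv=[2 9 4]
Step 3: demand=5,sold=4 ship[1->2]=4 ship[0->1]=2 prod=2 -> inv=[2 7 4]
Step 4: demand=5,sold=4 ship[1->2]=4 ship[0->1]=2 prod=2 -> inv=[2 5 4]
Step 5: demand=5,sold=4 ship[1->2]=4 ship[0->1]=2 prod=2 -> inv=[2 3 4]
Step 6: demand=5,sold=4 ship[1->2]=3 ship[0->1]=2 prod=2 -> inv=[2 2 3]

2 2 3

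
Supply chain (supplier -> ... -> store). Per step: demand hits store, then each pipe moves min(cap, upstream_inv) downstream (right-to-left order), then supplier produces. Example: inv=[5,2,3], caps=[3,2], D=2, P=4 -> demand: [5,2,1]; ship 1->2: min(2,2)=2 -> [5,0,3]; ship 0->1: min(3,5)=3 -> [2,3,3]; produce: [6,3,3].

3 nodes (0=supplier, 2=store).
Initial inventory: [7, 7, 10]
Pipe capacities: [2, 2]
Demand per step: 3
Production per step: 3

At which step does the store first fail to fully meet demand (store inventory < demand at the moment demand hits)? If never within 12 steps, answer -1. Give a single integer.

Step 1: demand=3,sold=3 ship[1->2]=2 ship[0->1]=2 prod=3 -> [8 7 9]
Step 2: demand=3,sold=3 ship[1->2]=2 ship[0->1]=2 prod=3 -> [9 7 8]
Step 3: demand=3,sold=3 ship[1->2]=2 ship[0->1]=2 prod=3 -> [10 7 7]
Step 4: demand=3,sold=3 ship[1->2]=2 ship[0->1]=2 prod=3 -> [11 7 6]
Step 5: demand=3,sold=3 ship[1->2]=2 ship[0->1]=2 prod=3 -> [12 7 5]
Step 6: demand=3,sold=3 ship[1->2]=2 ship[0->1]=2 prod=3 -> [13 7 4]
Step 7: demand=3,sold=3 ship[1->2]=2 ship[0->1]=2 prod=3 -> [14 7 3]
Step 8: demand=3,sold=3 ship[1->2]=2 ship[0->1]=2 prod=3 -> [15 7 2]
Step 9: demand=3,sold=2 ship[1->2]=2 ship[0->1]=2 prod=3 -> [16 7 2]
Step 10: demand=3,sold=2 ship[1->2]=2 ship[0->1]=2 prod=3 -> [17 7 2]
Step 11: demand=3,sold=2 ship[1->2]=2 ship[0->1]=2 prod=3 -> [18 7 2]
Step 12: demand=3,sold=2 ship[1->2]=2 ship[0->1]=2 prod=3 -> [19 7 2]
First stockout at step 9

9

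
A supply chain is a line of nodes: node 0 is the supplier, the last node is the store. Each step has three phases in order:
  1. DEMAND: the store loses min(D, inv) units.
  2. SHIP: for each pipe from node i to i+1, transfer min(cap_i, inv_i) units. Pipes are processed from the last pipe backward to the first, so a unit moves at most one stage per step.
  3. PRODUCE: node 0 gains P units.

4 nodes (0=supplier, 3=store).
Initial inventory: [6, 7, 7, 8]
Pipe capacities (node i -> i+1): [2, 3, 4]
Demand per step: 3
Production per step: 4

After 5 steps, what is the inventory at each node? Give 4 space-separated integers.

Step 1: demand=3,sold=3 ship[2->3]=4 ship[1->2]=3 ship[0->1]=2 prod=4 -> inv=[8 6 6 9]
Step 2: demand=3,sold=3 ship[2->3]=4 ship[1->2]=3 ship[0->1]=2 prod=4 -> inv=[10 5 5 10]
Step 3: demand=3,sold=3 ship[2->3]=4 ship[1->2]=3 ship[0->1]=2 prod=4 -> inv=[12 4 4 11]
Step 4: demand=3,sold=3 ship[2->3]=4 ship[1->2]=3 ship[0->1]=2 prod=4 -> inv=[14 3 3 12]
Step 5: demand=3,sold=3 ship[2->3]=3 ship[1->2]=3 ship[0->1]=2 prod=4 -> inv=[16 2 3 12]

16 2 3 12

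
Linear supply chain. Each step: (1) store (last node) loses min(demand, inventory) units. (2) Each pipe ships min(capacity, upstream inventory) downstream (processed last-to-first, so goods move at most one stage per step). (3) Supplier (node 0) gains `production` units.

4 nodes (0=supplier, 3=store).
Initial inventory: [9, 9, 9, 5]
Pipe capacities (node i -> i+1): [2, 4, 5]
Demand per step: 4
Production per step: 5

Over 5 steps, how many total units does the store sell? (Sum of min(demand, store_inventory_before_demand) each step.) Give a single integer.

Answer: 20

Derivation:
Step 1: sold=4 (running total=4) -> [12 7 8 6]
Step 2: sold=4 (running total=8) -> [15 5 7 7]
Step 3: sold=4 (running total=12) -> [18 3 6 8]
Step 4: sold=4 (running total=16) -> [21 2 4 9]
Step 5: sold=4 (running total=20) -> [24 2 2 9]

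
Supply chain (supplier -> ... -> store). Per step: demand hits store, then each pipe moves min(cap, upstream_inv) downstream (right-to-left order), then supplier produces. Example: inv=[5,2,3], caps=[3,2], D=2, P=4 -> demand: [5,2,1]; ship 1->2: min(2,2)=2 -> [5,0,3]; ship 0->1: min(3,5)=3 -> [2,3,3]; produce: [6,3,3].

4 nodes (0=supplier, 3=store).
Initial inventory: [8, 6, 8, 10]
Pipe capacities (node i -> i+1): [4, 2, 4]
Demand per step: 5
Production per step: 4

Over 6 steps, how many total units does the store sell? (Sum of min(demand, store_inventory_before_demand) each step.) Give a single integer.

Step 1: sold=5 (running total=5) -> [8 8 6 9]
Step 2: sold=5 (running total=10) -> [8 10 4 8]
Step 3: sold=5 (running total=15) -> [8 12 2 7]
Step 4: sold=5 (running total=20) -> [8 14 2 4]
Step 5: sold=4 (running total=24) -> [8 16 2 2]
Step 6: sold=2 (running total=26) -> [8 18 2 2]

Answer: 26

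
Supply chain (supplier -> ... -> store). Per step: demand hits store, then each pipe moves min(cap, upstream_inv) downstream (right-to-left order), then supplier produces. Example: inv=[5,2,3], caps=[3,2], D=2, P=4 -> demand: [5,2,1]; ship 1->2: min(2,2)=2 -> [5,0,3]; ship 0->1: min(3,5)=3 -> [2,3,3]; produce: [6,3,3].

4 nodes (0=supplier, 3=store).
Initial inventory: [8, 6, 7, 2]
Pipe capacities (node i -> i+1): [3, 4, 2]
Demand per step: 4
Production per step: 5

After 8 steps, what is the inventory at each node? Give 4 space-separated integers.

Step 1: demand=4,sold=2 ship[2->3]=2 ship[1->2]=4 ship[0->1]=3 prod=5 -> inv=[10 5 9 2]
Step 2: demand=4,sold=2 ship[2->3]=2 ship[1->2]=4 ship[0->1]=3 prod=5 -> inv=[12 4 11 2]
Step 3: demand=4,sold=2 ship[2->3]=2 ship[1->2]=4 ship[0->1]=3 prod=5 -> inv=[14 3 13 2]
Step 4: demand=4,sold=2 ship[2->3]=2 ship[1->2]=3 ship[0->1]=3 prod=5 -> inv=[16 3 14 2]
Step 5: demand=4,sold=2 ship[2->3]=2 ship[1->2]=3 ship[0->1]=3 prod=5 -> inv=[18 3 15 2]
Step 6: demand=4,sold=2 ship[2->3]=2 ship[1->2]=3 ship[0->1]=3 prod=5 -> inv=[20 3 16 2]
Step 7: demand=4,sold=2 ship[2->3]=2 ship[1->2]=3 ship[0->1]=3 prod=5 -> inv=[22 3 17 2]
Step 8: demand=4,sold=2 ship[2->3]=2 ship[1->2]=3 ship[0->1]=3 prod=5 -> inv=[24 3 18 2]

24 3 18 2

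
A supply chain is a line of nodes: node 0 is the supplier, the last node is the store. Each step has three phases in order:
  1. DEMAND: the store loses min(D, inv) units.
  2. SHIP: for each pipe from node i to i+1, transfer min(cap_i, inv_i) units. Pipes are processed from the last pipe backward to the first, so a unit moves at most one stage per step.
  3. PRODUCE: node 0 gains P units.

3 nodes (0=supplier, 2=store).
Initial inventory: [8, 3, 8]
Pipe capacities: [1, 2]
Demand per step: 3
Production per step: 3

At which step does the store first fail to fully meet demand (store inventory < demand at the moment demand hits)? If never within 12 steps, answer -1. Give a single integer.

Step 1: demand=3,sold=3 ship[1->2]=2 ship[0->1]=1 prod=3 -> [10 2 7]
Step 2: demand=3,sold=3 ship[1->2]=2 ship[0->1]=1 prod=3 -> [12 1 6]
Step 3: demand=3,sold=3 ship[1->2]=1 ship[0->1]=1 prod=3 -> [14 1 4]
Step 4: demand=3,sold=3 ship[1->2]=1 ship[0->1]=1 prod=3 -> [16 1 2]
Step 5: demand=3,sold=2 ship[1->2]=1 ship[0->1]=1 prod=3 -> [18 1 1]
Step 6: demand=3,sold=1 ship[1->2]=1 ship[0->1]=1 prod=3 -> [20 1 1]
Step 7: demand=3,sold=1 ship[1->2]=1 ship[0->1]=1 prod=3 -> [22 1 1]
Step 8: demand=3,sold=1 ship[1->2]=1 ship[0->1]=1 prod=3 -> [24 1 1]
Step 9: demand=3,sold=1 ship[1->2]=1 ship[0->1]=1 prod=3 -> [26 1 1]
Step 10: demand=3,sold=1 ship[1->2]=1 ship[0->1]=1 prod=3 -> [28 1 1]
Step 11: demand=3,sold=1 ship[1->2]=1 ship[0->1]=1 prod=3 -> [30 1 1]
Step 12: demand=3,sold=1 ship[1->2]=1 ship[0->1]=1 prod=3 -> [32 1 1]
First stockout at step 5

5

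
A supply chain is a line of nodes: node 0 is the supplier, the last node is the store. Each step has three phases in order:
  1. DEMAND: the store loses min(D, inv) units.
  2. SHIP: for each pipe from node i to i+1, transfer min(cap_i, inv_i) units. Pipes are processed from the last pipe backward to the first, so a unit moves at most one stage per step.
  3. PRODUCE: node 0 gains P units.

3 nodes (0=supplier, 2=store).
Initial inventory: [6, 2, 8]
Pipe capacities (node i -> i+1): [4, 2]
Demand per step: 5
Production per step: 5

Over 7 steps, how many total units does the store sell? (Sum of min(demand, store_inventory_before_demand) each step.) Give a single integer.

Step 1: sold=5 (running total=5) -> [7 4 5]
Step 2: sold=5 (running total=10) -> [8 6 2]
Step 3: sold=2 (running total=12) -> [9 8 2]
Step 4: sold=2 (running total=14) -> [10 10 2]
Step 5: sold=2 (running total=16) -> [11 12 2]
Step 6: sold=2 (running total=18) -> [12 14 2]
Step 7: sold=2 (running total=20) -> [13 16 2]

Answer: 20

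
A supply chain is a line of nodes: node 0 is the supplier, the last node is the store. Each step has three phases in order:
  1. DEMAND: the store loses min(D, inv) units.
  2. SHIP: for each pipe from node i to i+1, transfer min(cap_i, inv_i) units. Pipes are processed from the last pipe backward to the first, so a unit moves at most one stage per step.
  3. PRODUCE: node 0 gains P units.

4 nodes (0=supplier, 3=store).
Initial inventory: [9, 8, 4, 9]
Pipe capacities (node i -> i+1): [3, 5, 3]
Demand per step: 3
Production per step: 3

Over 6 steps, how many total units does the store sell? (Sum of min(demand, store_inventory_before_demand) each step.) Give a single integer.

Step 1: sold=3 (running total=3) -> [9 6 6 9]
Step 2: sold=3 (running total=6) -> [9 4 8 9]
Step 3: sold=3 (running total=9) -> [9 3 9 9]
Step 4: sold=3 (running total=12) -> [9 3 9 9]
Step 5: sold=3 (running total=15) -> [9 3 9 9]
Step 6: sold=3 (running total=18) -> [9 3 9 9]

Answer: 18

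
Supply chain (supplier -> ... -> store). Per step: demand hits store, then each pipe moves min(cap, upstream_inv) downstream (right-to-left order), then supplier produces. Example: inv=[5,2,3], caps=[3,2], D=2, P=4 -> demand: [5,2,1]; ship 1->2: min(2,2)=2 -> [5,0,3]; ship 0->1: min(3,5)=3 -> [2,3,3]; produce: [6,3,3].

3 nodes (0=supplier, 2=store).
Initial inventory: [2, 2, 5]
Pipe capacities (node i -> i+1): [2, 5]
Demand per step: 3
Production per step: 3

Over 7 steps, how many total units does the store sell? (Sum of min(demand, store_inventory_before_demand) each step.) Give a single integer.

Step 1: sold=3 (running total=3) -> [3 2 4]
Step 2: sold=3 (running total=6) -> [4 2 3]
Step 3: sold=3 (running total=9) -> [5 2 2]
Step 4: sold=2 (running total=11) -> [6 2 2]
Step 5: sold=2 (running total=13) -> [7 2 2]
Step 6: sold=2 (running total=15) -> [8 2 2]
Step 7: sold=2 (running total=17) -> [9 2 2]

Answer: 17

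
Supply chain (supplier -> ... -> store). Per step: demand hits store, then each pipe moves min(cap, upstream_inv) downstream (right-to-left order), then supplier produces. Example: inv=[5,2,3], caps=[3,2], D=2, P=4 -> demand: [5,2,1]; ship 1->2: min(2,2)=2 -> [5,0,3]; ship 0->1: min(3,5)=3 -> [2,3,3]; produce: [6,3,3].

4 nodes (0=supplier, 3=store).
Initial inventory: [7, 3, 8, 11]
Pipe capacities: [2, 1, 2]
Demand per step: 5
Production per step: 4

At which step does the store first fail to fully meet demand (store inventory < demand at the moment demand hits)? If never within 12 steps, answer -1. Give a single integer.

Step 1: demand=5,sold=5 ship[2->3]=2 ship[1->2]=1 ship[0->1]=2 prod=4 -> [9 4 7 8]
Step 2: demand=5,sold=5 ship[2->3]=2 ship[1->2]=1 ship[0->1]=2 prod=4 -> [11 5 6 5]
Step 3: demand=5,sold=5 ship[2->3]=2 ship[1->2]=1 ship[0->1]=2 prod=4 -> [13 6 5 2]
Step 4: demand=5,sold=2 ship[2->3]=2 ship[1->2]=1 ship[0->1]=2 prod=4 -> [15 7 4 2]
Step 5: demand=5,sold=2 ship[2->3]=2 ship[1->2]=1 ship[0->1]=2 prod=4 -> [17 8 3 2]
Step 6: demand=5,sold=2 ship[2->3]=2 ship[1->2]=1 ship[0->1]=2 prod=4 -> [19 9 2 2]
Step 7: demand=5,sold=2 ship[2->3]=2 ship[1->2]=1 ship[0->1]=2 prod=4 -> [21 10 1 2]
Step 8: demand=5,sold=2 ship[2->3]=1 ship[1->2]=1 ship[0->1]=2 prod=4 -> [23 11 1 1]
Step 9: demand=5,sold=1 ship[2->3]=1 ship[1->2]=1 ship[0->1]=2 prod=4 -> [25 12 1 1]
Step 10: demand=5,sold=1 ship[2->3]=1 ship[1->2]=1 ship[0->1]=2 prod=4 -> [27 13 1 1]
Step 11: demand=5,sold=1 ship[2->3]=1 ship[1->2]=1 ship[0->1]=2 prod=4 -> [29 14 1 1]
Step 12: demand=5,sold=1 ship[2->3]=1 ship[1->2]=1 ship[0->1]=2 prod=4 -> [31 15 1 1]
First stockout at step 4

4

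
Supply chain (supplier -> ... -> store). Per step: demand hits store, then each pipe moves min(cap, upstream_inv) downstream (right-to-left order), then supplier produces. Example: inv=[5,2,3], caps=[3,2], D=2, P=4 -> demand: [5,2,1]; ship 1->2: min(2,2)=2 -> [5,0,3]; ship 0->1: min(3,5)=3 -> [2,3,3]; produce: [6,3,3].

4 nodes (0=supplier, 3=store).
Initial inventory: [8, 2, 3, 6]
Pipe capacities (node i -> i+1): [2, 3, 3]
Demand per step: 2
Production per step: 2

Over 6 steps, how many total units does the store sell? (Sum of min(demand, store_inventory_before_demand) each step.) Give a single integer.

Answer: 12

Derivation:
Step 1: sold=2 (running total=2) -> [8 2 2 7]
Step 2: sold=2 (running total=4) -> [8 2 2 7]
Step 3: sold=2 (running total=6) -> [8 2 2 7]
Step 4: sold=2 (running total=8) -> [8 2 2 7]
Step 5: sold=2 (running total=10) -> [8 2 2 7]
Step 6: sold=2 (running total=12) -> [8 2 2 7]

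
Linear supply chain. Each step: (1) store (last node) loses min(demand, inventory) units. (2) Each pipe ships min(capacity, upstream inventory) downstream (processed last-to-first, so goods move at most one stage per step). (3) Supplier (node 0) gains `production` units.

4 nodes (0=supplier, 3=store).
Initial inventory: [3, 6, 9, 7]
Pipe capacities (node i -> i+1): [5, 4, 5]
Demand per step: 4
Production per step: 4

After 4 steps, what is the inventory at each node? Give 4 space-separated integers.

Step 1: demand=4,sold=4 ship[2->3]=5 ship[1->2]=4 ship[0->1]=3 prod=4 -> inv=[4 5 8 8]
Step 2: demand=4,sold=4 ship[2->3]=5 ship[1->2]=4 ship[0->1]=4 prod=4 -> inv=[4 5 7 9]
Step 3: demand=4,sold=4 ship[2->3]=5 ship[1->2]=4 ship[0->1]=4 prod=4 -> inv=[4 5 6 10]
Step 4: demand=4,sold=4 ship[2->3]=5 ship[1->2]=4 ship[0->1]=4 prod=4 -> inv=[4 5 5 11]

4 5 5 11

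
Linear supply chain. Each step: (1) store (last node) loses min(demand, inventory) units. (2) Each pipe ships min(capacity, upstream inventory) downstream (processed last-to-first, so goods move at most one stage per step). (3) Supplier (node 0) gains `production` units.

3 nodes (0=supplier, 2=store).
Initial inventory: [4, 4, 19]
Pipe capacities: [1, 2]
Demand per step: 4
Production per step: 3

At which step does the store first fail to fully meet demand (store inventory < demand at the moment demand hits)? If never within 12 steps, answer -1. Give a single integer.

Step 1: demand=4,sold=4 ship[1->2]=2 ship[0->1]=1 prod=3 -> [6 3 17]
Step 2: demand=4,sold=4 ship[1->2]=2 ship[0->1]=1 prod=3 -> [8 2 15]
Step 3: demand=4,sold=4 ship[1->2]=2 ship[0->1]=1 prod=3 -> [10 1 13]
Step 4: demand=4,sold=4 ship[1->2]=1 ship[0->1]=1 prod=3 -> [12 1 10]
Step 5: demand=4,sold=4 ship[1->2]=1 ship[0->1]=1 prod=3 -> [14 1 7]
Step 6: demand=4,sold=4 ship[1->2]=1 ship[0->1]=1 prod=3 -> [16 1 4]
Step 7: demand=4,sold=4 ship[1->2]=1 ship[0->1]=1 prod=3 -> [18 1 1]
Step 8: demand=4,sold=1 ship[1->2]=1 ship[0->1]=1 prod=3 -> [20 1 1]
Step 9: demand=4,sold=1 ship[1->2]=1 ship[0->1]=1 prod=3 -> [22 1 1]
Step 10: demand=4,sold=1 ship[1->2]=1 ship[0->1]=1 prod=3 -> [24 1 1]
Step 11: demand=4,sold=1 ship[1->2]=1 ship[0->1]=1 prod=3 -> [26 1 1]
Step 12: demand=4,sold=1 ship[1->2]=1 ship[0->1]=1 prod=3 -> [28 1 1]
First stockout at step 8

8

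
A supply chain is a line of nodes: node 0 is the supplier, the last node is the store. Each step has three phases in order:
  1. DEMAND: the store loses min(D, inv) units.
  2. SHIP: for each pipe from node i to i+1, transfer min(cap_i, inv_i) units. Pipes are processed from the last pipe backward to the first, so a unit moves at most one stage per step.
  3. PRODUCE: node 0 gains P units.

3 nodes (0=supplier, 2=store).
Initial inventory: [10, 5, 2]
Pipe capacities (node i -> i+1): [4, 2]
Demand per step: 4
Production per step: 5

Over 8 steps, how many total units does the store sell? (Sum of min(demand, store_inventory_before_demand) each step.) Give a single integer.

Answer: 16

Derivation:
Step 1: sold=2 (running total=2) -> [11 7 2]
Step 2: sold=2 (running total=4) -> [12 9 2]
Step 3: sold=2 (running total=6) -> [13 11 2]
Step 4: sold=2 (running total=8) -> [14 13 2]
Step 5: sold=2 (running total=10) -> [15 15 2]
Step 6: sold=2 (running total=12) -> [16 17 2]
Step 7: sold=2 (running total=14) -> [17 19 2]
Step 8: sold=2 (running total=16) -> [18 21 2]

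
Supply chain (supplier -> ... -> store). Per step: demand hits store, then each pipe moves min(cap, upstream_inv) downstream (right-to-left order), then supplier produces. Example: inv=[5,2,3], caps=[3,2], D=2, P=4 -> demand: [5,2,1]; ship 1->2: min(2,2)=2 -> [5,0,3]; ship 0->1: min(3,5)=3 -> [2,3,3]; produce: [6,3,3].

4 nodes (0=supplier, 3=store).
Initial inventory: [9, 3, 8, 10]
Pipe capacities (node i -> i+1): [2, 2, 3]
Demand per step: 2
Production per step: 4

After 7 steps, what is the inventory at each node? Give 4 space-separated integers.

Step 1: demand=2,sold=2 ship[2->3]=3 ship[1->2]=2 ship[0->1]=2 prod=4 -> inv=[11 3 7 11]
Step 2: demand=2,sold=2 ship[2->3]=3 ship[1->2]=2 ship[0->1]=2 prod=4 -> inv=[13 3 6 12]
Step 3: demand=2,sold=2 ship[2->3]=3 ship[1->2]=2 ship[0->1]=2 prod=4 -> inv=[15 3 5 13]
Step 4: demand=2,sold=2 ship[2->3]=3 ship[1->2]=2 ship[0->1]=2 prod=4 -> inv=[17 3 4 14]
Step 5: demand=2,sold=2 ship[2->3]=3 ship[1->2]=2 ship[0->1]=2 prod=4 -> inv=[19 3 3 15]
Step 6: demand=2,sold=2 ship[2->3]=3 ship[1->2]=2 ship[0->1]=2 prod=4 -> inv=[21 3 2 16]
Step 7: demand=2,sold=2 ship[2->3]=2 ship[1->2]=2 ship[0->1]=2 prod=4 -> inv=[23 3 2 16]

23 3 2 16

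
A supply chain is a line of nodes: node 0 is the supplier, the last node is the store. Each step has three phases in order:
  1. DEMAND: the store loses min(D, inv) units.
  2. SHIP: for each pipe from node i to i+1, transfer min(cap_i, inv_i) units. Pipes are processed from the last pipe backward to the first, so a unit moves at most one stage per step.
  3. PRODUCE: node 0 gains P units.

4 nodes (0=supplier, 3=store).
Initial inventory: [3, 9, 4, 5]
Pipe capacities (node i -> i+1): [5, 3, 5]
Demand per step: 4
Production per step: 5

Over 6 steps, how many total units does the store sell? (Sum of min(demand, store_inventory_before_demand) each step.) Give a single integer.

Step 1: sold=4 (running total=4) -> [5 9 3 5]
Step 2: sold=4 (running total=8) -> [5 11 3 4]
Step 3: sold=4 (running total=12) -> [5 13 3 3]
Step 4: sold=3 (running total=15) -> [5 15 3 3]
Step 5: sold=3 (running total=18) -> [5 17 3 3]
Step 6: sold=3 (running total=21) -> [5 19 3 3]

Answer: 21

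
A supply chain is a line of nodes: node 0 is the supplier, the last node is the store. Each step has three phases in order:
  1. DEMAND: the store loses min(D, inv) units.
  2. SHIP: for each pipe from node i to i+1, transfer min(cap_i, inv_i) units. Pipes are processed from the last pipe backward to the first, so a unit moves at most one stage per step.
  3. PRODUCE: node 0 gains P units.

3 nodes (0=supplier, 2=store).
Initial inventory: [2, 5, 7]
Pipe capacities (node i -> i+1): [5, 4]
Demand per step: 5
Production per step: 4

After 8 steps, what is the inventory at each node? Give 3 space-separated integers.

Step 1: demand=5,sold=5 ship[1->2]=4 ship[0->1]=2 prod=4 -> inv=[4 3 6]
Step 2: demand=5,sold=5 ship[1->2]=3 ship[0->1]=4 prod=4 -> inv=[4 4 4]
Step 3: demand=5,sold=4 ship[1->2]=4 ship[0->1]=4 prod=4 -> inv=[4 4 4]
Step 4: demand=5,sold=4 ship[1->2]=4 ship[0->1]=4 prod=4 -> inv=[4 4 4]
Step 5: demand=5,sold=4 ship[1->2]=4 ship[0->1]=4 prod=4 -> inv=[4 4 4]
Step 6: demand=5,sold=4 ship[1->2]=4 ship[0->1]=4 prod=4 -> inv=[4 4 4]
Step 7: demand=5,sold=4 ship[1->2]=4 ship[0->1]=4 prod=4 -> inv=[4 4 4]
Step 8: demand=5,sold=4 ship[1->2]=4 ship[0->1]=4 prod=4 -> inv=[4 4 4]

4 4 4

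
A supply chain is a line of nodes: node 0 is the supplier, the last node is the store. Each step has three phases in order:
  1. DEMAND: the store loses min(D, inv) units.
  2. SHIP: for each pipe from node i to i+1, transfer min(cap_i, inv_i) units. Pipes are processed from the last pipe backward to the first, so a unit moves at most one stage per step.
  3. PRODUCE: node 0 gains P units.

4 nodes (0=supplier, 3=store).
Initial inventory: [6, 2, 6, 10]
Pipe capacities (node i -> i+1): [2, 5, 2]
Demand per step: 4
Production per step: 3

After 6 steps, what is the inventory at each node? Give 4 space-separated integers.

Step 1: demand=4,sold=4 ship[2->3]=2 ship[1->2]=2 ship[0->1]=2 prod=3 -> inv=[7 2 6 8]
Step 2: demand=4,sold=4 ship[2->3]=2 ship[1->2]=2 ship[0->1]=2 prod=3 -> inv=[8 2 6 6]
Step 3: demand=4,sold=4 ship[2->3]=2 ship[1->2]=2 ship[0->1]=2 prod=3 -> inv=[9 2 6 4]
Step 4: demand=4,sold=4 ship[2->3]=2 ship[1->2]=2 ship[0->1]=2 prod=3 -> inv=[10 2 6 2]
Step 5: demand=4,sold=2 ship[2->3]=2 ship[1->2]=2 ship[0->1]=2 prod=3 -> inv=[11 2 6 2]
Step 6: demand=4,sold=2 ship[2->3]=2 ship[1->2]=2 ship[0->1]=2 prod=3 -> inv=[12 2 6 2]

12 2 6 2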